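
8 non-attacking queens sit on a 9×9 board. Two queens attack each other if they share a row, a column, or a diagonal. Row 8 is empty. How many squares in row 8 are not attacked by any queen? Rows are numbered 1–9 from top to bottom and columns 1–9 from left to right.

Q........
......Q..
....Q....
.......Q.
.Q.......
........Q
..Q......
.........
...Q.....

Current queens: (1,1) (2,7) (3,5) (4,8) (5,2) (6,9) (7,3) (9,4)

1

(1,1) attacks row 8 at column 1 and diagonals 8.
(2,7) attacks row 8 at column 7 and diagonals 1.
(3,5) attacks row 8 at column 5.
(4,8) attacks row 8 at column 8 and diagonals 4.
(5,2) attacks row 8 at column 2 and diagonals 5.
(6,9) attacks row 8 at column 9 and diagonals 7.
(7,3) attacks row 8 at column 3 and diagonals 2, 4.
(9,4) attacks row 8 at column 4 and diagonals 3, 5.
Attacked columns: {1, 2, 3, 4, 5, 7, 8, 9}. Safe: {6}.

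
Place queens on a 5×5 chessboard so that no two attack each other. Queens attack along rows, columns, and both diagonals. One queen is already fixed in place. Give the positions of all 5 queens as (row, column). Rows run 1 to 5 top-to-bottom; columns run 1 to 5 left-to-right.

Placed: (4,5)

Row 1: attacked by (4,5)→{2,5}. Safe: 1, 3, 4. Place at column 4.
Row 2: attacked by (1,4)→{3,4,5}; (4,5)→{3,5}. Safe: 1, 2. Place at column 1.
Row 3: attacked by (1,4)→{2,4}; (2,1)→{1,2}; (4,5)→{4,5}. Safe: 3. Place at column 3.
Row 5: attacked by (1,4)→{4}; (2,1)→{1,4}; (3,3)→{1,3,5}; (4,5)→{4,5}. Safe: 2. Place at column 2.
Columns [4, 1, 3, 5, 2], r−c [-3, 1, 0, -1, 3], r+c [5, 3, 6, 9, 7] are all distinct, so no two queens attack.

(1,4) (2,1) (3,3) (4,5) (5,2)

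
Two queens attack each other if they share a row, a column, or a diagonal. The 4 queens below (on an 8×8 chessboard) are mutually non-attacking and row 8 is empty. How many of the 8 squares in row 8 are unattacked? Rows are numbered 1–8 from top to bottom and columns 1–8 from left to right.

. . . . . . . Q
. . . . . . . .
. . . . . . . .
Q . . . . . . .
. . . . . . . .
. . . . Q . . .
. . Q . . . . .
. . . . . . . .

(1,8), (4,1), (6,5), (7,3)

(1,8) attacks row 8 at column 8 and diagonals 1.
(4,1) attacks row 8 at column 1 and diagonals 5.
(6,5) attacks row 8 at column 5 and diagonals 3, 7.
(7,3) attacks row 8 at column 3 and diagonals 2, 4.
Attacked columns: {1, 2, 3, 4, 5, 7, 8}. Safe: {6}.

1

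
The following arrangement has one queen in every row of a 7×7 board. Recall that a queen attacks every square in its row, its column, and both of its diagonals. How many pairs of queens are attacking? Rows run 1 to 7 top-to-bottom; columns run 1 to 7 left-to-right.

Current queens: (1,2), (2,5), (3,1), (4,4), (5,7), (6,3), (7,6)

0

All columns are distinct and no two queens satisfy |Δrow| = |Δcol|, so no pair attacks.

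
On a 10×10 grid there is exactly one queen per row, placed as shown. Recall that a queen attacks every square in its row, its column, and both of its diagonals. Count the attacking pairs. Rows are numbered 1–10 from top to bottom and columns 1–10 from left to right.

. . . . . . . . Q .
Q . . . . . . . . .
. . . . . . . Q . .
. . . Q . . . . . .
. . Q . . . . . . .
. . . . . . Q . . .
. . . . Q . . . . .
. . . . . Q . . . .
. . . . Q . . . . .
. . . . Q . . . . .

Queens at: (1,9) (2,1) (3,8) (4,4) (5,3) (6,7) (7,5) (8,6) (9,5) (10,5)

8

Same column: (7,5)–(9,5) (column 5); (7,5)–(10,5) (column 5); (9,5)–(10,5) (column 5).
Same diagonal: (4,4)–(5,3) (|4−5| = |4−3| = 1); (5,3)–(7,5) (|5−7| = |3−5| = 2); (5,3)–(8,6) (|5−8| = |3−6| = 3); (7,5)–(8,6) (|7−8| = |5−6| = 1); (8,6)–(9,5) (|8−9| = |6−5| = 1).
Total attacking pairs: 8.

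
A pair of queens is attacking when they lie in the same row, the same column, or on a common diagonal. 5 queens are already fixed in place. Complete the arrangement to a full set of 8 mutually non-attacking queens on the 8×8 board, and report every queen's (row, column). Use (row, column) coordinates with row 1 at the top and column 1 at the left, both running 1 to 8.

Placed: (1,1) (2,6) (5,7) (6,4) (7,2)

(1,1) (2,6) (3,8) (4,3) (5,7) (6,4) (7,2) (8,5)

Row 3: attacked by (1,1)→{1,3}; (2,6)→{5,6,7}; (5,7)→{5,7}; (6,4)→{1,4,7}; (7,2)→{2,6}. Safe: 8. Place at column 8.
Row 4: attacked by (1,1)→{1,4}; (2,6)→{4,6,8}; (3,8)→{7,8}; (5,7)→{6,7,8}; (6,4)→{2,4,6}; (7,2)→{2,5}. Safe: 3. Place at column 3.
Row 8: attacked by (1,1)→{1,8}; (2,6)→{6}; (3,8)→{3,8}; (4,3)→{3,7}; (5,7)→{4,7}; (6,4)→{2,4,6}; (7,2)→{1,2,3}. Safe: 5. Place at column 5.
Columns [1, 6, 8, 3, 7, 4, 2, 5], r−c [0, -4, -5, 1, -2, 2, 5, 3], r+c [2, 8, 11, 7, 12, 10, 9, 13] are all distinct, so no two queens attack.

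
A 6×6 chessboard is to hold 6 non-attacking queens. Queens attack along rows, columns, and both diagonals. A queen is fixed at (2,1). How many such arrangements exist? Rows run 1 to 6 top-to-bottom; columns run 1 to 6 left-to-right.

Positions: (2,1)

1

Branch on row 1: col 3 → 0; col 4 → 1; col 5 → 0; col 6 → 0.
Sum: 0 + 1 + 0 + 0 = 1.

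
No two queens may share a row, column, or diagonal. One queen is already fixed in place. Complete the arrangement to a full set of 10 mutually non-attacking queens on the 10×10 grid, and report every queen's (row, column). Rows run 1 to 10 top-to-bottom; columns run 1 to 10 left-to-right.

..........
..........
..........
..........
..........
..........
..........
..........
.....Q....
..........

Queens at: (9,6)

(1,3) (2,5) (3,10) (4,8) (5,4) (6,2) (7,7) (8,9) (9,6) (10,1)

Row 1: attacked by (9,6)→{6}. Safe: 1, 2, 3, 4, 5, 7, 8, 9, 10. Place at column 3.
Row 2: attacked by (1,3)→{2,3,4}; (9,6)→{6}. Safe: 1, 5, 7, 8, 9, 10. Place at column 5.
Row 3: attacked by (1,3)→{1,3,5}; (2,5)→{4,5,6}; (9,6)→{6}. Safe: 2, 7, 8, 9, 10. Place at column 10.
Row 4: attacked by (1,3)→{3,6}; (2,5)→{3,5,7}; (3,10)→{9,10}; (9,6)→{1,6}. Safe: 2, 4, 8. Place at column 8.
Row 5: attacked by (1,3)→{3,7}; (2,5)→{2,5,8}; (3,10)→{8,10}; (4,8)→{7,8,9}; (9,6)→{2,6,10}. Safe: 1, 4. Place at column 4.
Row 6: attacked by (1,3)→{3,8}; (2,5)→{1,5,9}; (3,10)→{7,10}; (4,8)→{6,8,10}; (5,4)→{3,4,5}; (9,6)→{3,6,9}. Safe: 2. Place at column 2.
Row 7: attacked by (1,3)→{3,9}; (2,5)→{5,10}; (3,10)→{6,10}; (4,8)→{5,8}; (5,4)→{2,4,6}; (6,2)→{1,2,3}; (9,6)→{4,6,8}. Safe: 7. Place at column 7.
Row 8: attacked by (1,3)→{3,10}; (2,5)→{5}; (3,10)→{5,10}; (4,8)→{4,8}; (5,4)→{1,4,7}; (6,2)→{2,4}; (7,7)→{6,7,8}; (9,6)→{5,6,7}. Safe: 9. Place at column 9.
Row 10: attacked by (1,3)→{3}; (2,5)→{5}; (3,10)→{3,10}; (4,8)→{2,8}; (5,4)→{4,9}; (6,2)→{2,6}; (7,7)→{4,7,10}; (8,9)→{7,9}; (9,6)→{5,6,7}. Safe: 1. Place at column 1.
Columns [3, 5, 10, 8, 4, 2, 7, 9, 6, 1], r−c [-2, -3, -7, -4, 1, 4, 0, -1, 3, 9], r+c [4, 7, 13, 12, 9, 8, 14, 17, 15, 11] are all distinct, so no two queens attack.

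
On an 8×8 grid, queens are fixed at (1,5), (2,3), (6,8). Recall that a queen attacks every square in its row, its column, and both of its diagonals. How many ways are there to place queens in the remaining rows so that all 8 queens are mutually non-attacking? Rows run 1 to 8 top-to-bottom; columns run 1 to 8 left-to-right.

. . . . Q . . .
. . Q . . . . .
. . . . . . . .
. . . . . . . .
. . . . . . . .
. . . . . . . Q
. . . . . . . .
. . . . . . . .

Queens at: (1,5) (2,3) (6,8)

1

Branch on row 3: col 1 → 1; col 6 → 0.
Sum: 1 + 0 = 1.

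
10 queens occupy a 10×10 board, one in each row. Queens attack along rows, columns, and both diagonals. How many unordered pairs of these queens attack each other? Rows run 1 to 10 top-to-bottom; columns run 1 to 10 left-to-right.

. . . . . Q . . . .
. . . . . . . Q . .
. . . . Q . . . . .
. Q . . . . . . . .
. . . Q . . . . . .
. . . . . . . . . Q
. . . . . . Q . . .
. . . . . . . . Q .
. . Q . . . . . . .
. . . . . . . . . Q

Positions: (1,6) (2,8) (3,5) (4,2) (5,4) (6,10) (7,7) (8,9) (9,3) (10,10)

2

Same column: (6,10)–(10,10) (column 10).
Same diagonal: (7,7)–(10,10) (|7−10| = |7−10| = 3).
Total attacking pairs: 2.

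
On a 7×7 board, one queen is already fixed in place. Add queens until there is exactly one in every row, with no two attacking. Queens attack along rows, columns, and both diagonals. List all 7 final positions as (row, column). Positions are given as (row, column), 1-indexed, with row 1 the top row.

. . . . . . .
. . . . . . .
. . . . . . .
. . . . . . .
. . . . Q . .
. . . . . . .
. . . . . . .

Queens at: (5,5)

Row 1: attacked by (5,5)→{1,5}. Safe: 2, 3, 4, 6, 7. Place at column 3.
Row 2: attacked by (1,3)→{2,3,4}; (5,5)→{2,5}. Safe: 1, 6, 7. Place at column 1.
Row 3: attacked by (1,3)→{1,3,5}; (2,1)→{1,2}; (5,5)→{3,5,7}. Safe: 4, 6. Place at column 6.
Row 4: attacked by (1,3)→{3,6}; (2,1)→{1,3}; (3,6)→{5,6,7}; (5,5)→{4,5,6}. Safe: 2. Place at column 2.
Row 6: attacked by (1,3)→{3}; (2,1)→{1,5}; (3,6)→{3,6}; (4,2)→{2,4}; (5,5)→{4,5,6}. Safe: 7. Place at column 7.
Row 7: attacked by (1,3)→{3}; (2,1)→{1,6}; (3,6)→{2,6}; (4,2)→{2,5}; (5,5)→{3,5,7}; (6,7)→{6,7}. Safe: 4. Place at column 4.
Columns [3, 1, 6, 2, 5, 7, 4], r−c [-2, 1, -3, 2, 0, -1, 3], r+c [4, 3, 9, 6, 10, 13, 11] are all distinct, so no two queens attack.

(1,3) (2,1) (3,6) (4,2) (5,5) (6,7) (7,4)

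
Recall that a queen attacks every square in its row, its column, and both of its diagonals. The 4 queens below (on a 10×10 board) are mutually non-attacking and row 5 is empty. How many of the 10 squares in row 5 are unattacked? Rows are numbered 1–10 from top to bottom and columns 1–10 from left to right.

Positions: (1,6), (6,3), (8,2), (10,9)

3

(1,6) attacks row 5 at column 6 and diagonals 2, 10.
(6,3) attacks row 5 at column 3 and diagonals 2, 4.
(8,2) attacks row 5 at column 2 and diagonals 5.
(10,9) attacks row 5 at column 9 and diagonals 4.
Attacked columns: {2, 3, 4, 5, 6, 9, 10}. Safe: {1, 7, 8}.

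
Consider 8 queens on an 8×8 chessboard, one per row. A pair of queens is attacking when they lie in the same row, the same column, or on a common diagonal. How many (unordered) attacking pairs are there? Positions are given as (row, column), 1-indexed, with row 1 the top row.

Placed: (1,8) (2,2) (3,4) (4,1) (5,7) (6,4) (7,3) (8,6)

Same column: (3,4)–(6,4) (column 4).
Same diagonal: (6,4)–(7,3) (|6−7| = |4−3| = 1); (6,4)–(8,6) (|6−8| = |4−6| = 2).
Total attacking pairs: 3.

3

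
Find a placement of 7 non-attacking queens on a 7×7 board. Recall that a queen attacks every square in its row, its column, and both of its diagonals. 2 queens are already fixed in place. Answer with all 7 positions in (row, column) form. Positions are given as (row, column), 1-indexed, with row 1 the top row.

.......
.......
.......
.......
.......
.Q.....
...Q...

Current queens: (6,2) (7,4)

Row 1: attacked by (6,2)→{2,7}; (7,4)→{4}. Safe: 1, 3, 5, 6. Place at column 6.
Row 2: attacked by (1,6)→{5,6,7}; (6,2)→{2,6}; (7,4)→{4}. Safe: 1, 3. Place at column 1.
Row 3: attacked by (1,6)→{4,6}; (2,1)→{1,2}; (6,2)→{2,5}; (7,4)→{4}. Safe: 3, 7. Place at column 3.
Row 4: attacked by (1,6)→{3,6}; (2,1)→{1,3}; (3,3)→{2,3,4}; (6,2)→{2,4}; (7,4)→{1,4,7}. Safe: 5. Place at column 5.
Row 5: attacked by (1,6)→{2,6}; (2,1)→{1,4}; (3,3)→{1,3,5}; (4,5)→{4,5,6}; (6,2)→{1,2,3}; (7,4)→{2,4,6}. Safe: 7. Place at column 7.
Columns [6, 1, 3, 5, 7, 2, 4], r−c [-5, 1, 0, -1, -2, 4, 3], r+c [7, 3, 6, 9, 12, 8, 11] are all distinct, so no two queens attack.

(1,6) (2,1) (3,3) (4,5) (5,7) (6,2) (7,4)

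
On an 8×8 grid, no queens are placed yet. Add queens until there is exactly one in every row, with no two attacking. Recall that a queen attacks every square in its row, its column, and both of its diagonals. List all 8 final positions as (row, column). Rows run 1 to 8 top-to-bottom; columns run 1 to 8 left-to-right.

Row 1: Safe: 1, 2, 3, 4, 5, 6, 7, 8. Place at column 8.
Row 2: attacked by (1,8)→{7,8}. Safe: 1, 2, 3, 4, 5, 6. Place at column 2.
Row 3: attacked by (1,8)→{6,8}; (2,2)→{1,2,3}. Safe: 4, 5, 7. Place at column 4.
Row 4: attacked by (1,8)→{5,8}; (2,2)→{2,4}; (3,4)→{3,4,5}. Safe: 1, 6, 7. Place at column 1.
Row 5: attacked by (1,8)→{4,8}; (2,2)→{2,5}; (3,4)→{2,4,6}; (4,1)→{1,2}. Safe: 3, 7. Place at column 7.
Row 6: attacked by (1,8)→{3,8}; (2,2)→{2,6}; (3,4)→{1,4,7}; (4,1)→{1,3}; (5,7)→{6,7,8}. Safe: 5. Place at column 5.
Row 7: attacked by (1,8)→{2,8}; (2,2)→{2,7}; (3,4)→{4,8}; (4,1)→{1,4}; (5,7)→{5,7}; (6,5)→{4,5,6}. Safe: 3. Place at column 3.
Row 8: attacked by (1,8)→{1,8}; (2,2)→{2,8}; (3,4)→{4}; (4,1)→{1,5}; (5,7)→{4,7}; (6,5)→{3,5,7}; (7,3)→{2,3,4}. Safe: 6. Place at column 6.
Columns [8, 2, 4, 1, 7, 5, 3, 6], r−c [-7, 0, -1, 3, -2, 1, 4, 2], r+c [9, 4, 7, 5, 12, 11, 10, 14] are all distinct, so no two queens attack.

(1,8) (2,2) (3,4) (4,1) (5,7) (6,5) (7,3) (8,6)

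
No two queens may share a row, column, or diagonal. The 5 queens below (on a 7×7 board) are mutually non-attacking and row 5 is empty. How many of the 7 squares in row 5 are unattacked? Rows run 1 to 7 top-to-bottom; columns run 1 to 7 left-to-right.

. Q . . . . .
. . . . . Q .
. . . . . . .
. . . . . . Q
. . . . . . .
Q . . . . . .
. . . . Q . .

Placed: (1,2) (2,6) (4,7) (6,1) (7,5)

1

(1,2) attacks row 5 at column 2 and diagonals 6.
(2,6) attacks row 5 at column 6 and diagonals 3.
(4,7) attacks row 5 at column 7 and diagonals 6.
(6,1) attacks row 5 at column 1 and diagonals 2.
(7,5) attacks row 5 at column 5 and diagonals 3, 7.
Attacked columns: {1, 2, 3, 5, 6, 7}. Safe: {4}.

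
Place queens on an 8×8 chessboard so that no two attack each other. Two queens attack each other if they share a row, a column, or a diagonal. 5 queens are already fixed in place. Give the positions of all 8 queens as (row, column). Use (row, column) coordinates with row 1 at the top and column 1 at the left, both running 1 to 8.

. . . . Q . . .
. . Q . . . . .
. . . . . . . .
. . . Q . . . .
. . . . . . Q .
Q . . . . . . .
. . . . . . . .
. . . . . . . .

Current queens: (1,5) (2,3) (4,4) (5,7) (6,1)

(1,5) (2,3) (3,8) (4,4) (5,7) (6,1) (7,6) (8,2)

Row 3: attacked by (1,5)→{3,5,7}; (2,3)→{2,3,4}; (4,4)→{3,4,5}; (5,7)→{5,7}; (6,1)→{1,4}. Safe: 6, 8. Place at column 8.
Row 7: attacked by (1,5)→{5}; (2,3)→{3,8}; (3,8)→{4,8}; (4,4)→{1,4,7}; (5,7)→{5,7}; (6,1)→{1,2}. Safe: 6. Place at column 6.
Row 8: attacked by (1,5)→{5}; (2,3)→{3}; (3,8)→{3,8}; (4,4)→{4,8}; (5,7)→{4,7}; (6,1)→{1,3}; (7,6)→{5,6,7}. Safe: 2. Place at column 2.
Columns [5, 3, 8, 4, 7, 1, 6, 2], r−c [-4, -1, -5, 0, -2, 5, 1, 6], r+c [6, 5, 11, 8, 12, 7, 13, 10] are all distinct, so no two queens attack.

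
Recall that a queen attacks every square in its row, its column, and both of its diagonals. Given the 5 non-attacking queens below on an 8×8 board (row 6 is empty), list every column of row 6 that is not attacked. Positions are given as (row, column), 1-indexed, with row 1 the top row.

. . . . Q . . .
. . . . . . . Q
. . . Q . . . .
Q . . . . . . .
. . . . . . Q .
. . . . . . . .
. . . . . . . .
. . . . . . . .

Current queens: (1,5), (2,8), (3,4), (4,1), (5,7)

columns 2

(1,5) attacks row 6 at column 5.
(2,8) attacks row 6 at column 8 and diagonals 4.
(3,4) attacks row 6 at column 4 and diagonals 1, 7.
(4,1) attacks row 6 at column 1 and diagonals 3.
(5,7) attacks row 6 at column 7 and diagonals 6, 8.
Attacked columns: {1, 3, 4, 5, 6, 7, 8}. Safe: {2}.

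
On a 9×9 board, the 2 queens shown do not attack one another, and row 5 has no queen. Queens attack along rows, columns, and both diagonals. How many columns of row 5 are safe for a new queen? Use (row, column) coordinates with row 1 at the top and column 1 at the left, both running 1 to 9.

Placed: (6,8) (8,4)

(6,8) attacks row 5 at column 8 and diagonals 7, 9.
(8,4) attacks row 5 at column 4 and diagonals 1, 7.
Attacked columns: {1, 4, 7, 8, 9}. Safe: {2, 3, 5, 6}.

4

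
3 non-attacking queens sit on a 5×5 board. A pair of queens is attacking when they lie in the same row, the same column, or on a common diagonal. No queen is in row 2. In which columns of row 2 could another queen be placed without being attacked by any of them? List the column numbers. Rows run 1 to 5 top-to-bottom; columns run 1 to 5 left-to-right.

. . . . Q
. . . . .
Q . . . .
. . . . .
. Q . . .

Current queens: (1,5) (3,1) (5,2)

(1,5) attacks row 2 at column 5 and diagonals 4.
(3,1) attacks row 2 at column 1 and diagonals 2.
(5,2) attacks row 2 at column 2 and diagonals 5.
Attacked columns: {1, 2, 4, 5}. Safe: {3}.

columns 3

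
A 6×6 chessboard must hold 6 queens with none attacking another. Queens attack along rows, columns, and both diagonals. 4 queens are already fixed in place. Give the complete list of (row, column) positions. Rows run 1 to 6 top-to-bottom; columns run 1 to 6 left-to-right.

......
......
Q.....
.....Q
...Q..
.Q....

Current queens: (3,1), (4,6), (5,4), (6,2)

(1,5) (2,3) (3,1) (4,6) (5,4) (6,2)

Row 1: attacked by (3,1)→{1,3}; (4,6)→{3,6}; (5,4)→{4}; (6,2)→{2}. Safe: 5. Place at column 5.
Row 2: attacked by (1,5)→{4,5,6}; (3,1)→{1,2}; (4,6)→{4,6}; (5,4)→{1,4}; (6,2)→{2,6}. Safe: 3. Place at column 3.
Columns [5, 3, 1, 6, 4, 2], r−c [-4, -1, 2, -2, 1, 4], r+c [6, 5, 4, 10, 9, 8] are all distinct, so no two queens attack.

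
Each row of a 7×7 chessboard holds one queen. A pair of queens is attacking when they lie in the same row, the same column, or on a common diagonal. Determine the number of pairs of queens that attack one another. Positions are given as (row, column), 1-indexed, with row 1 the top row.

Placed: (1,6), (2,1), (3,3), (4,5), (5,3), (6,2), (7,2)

Same column: (3,3)–(5,3) (column 3); (6,2)–(7,2) (column 2).
Same diagonal: (4,5)–(7,2) (|4−7| = |5−2| = 3); (5,3)–(6,2) (|5−6| = |3−2| = 1).
Total attacking pairs: 4.

4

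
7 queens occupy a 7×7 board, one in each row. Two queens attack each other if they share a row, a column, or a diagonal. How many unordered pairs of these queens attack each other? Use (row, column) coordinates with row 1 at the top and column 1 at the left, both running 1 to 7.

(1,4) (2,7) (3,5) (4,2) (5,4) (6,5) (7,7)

Same column: (1,4)–(5,4) (column 4); (2,7)–(7,7) (column 7); (3,5)–(6,5) (column 5).
Same diagonal: (2,7)–(5,4) (|2−5| = |7−4| = 3); (5,4)–(6,5) (|5−6| = |4−5| = 1).
Total attacking pairs: 5.

5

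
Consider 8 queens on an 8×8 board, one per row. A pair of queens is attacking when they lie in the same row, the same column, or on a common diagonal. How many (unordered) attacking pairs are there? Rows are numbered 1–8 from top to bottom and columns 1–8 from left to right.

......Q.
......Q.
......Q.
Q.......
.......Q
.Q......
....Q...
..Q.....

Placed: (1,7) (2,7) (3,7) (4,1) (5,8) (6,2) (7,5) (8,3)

4

Same column: (1,7)–(2,7) (column 7); (1,7)–(3,7) (column 7); (2,7)–(3,7) (column 7).
Same diagonal: (1,7)–(6,2) (|1−6| = |7−2| = 5).
Total attacking pairs: 4.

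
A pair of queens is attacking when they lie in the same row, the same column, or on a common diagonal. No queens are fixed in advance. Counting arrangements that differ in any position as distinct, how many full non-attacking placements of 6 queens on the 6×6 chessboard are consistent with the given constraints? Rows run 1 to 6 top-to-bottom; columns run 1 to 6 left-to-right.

Branch on row 1: col 1 → 0; col 2 → 1; col 3 → 1; col 4 → 1; col 5 → 1; col 6 → 0.
Sum: 0 + 1 + 1 + 1 + 1 + 0 = 4.
(This is the classic 6-queens count.)

4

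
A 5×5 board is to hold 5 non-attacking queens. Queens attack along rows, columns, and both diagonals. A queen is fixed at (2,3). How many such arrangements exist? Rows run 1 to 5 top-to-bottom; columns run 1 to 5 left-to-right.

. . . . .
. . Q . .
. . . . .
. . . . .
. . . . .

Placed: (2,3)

Branch on row 1: col 1 → 1; col 5 → 1.
Sum: 1 + 1 = 2.

2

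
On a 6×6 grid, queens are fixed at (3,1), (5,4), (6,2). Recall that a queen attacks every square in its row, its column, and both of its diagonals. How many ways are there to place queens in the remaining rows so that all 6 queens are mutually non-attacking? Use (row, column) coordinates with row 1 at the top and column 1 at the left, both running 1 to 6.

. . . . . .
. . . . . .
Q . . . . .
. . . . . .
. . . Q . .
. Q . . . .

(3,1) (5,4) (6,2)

1

Branch on row 1: col 5 → 1; col 6 → 0.
Sum: 1 + 0 = 1.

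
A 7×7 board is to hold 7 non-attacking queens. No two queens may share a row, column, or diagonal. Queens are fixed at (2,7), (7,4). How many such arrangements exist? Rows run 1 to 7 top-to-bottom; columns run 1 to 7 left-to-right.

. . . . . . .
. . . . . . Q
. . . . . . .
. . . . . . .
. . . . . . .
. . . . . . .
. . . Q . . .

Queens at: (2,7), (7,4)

Branch on row 1: col 1 → 0; col 2 → 1; col 3 → 0; col 5 → 1.
Sum: 0 + 1 + 0 + 1 = 2.

2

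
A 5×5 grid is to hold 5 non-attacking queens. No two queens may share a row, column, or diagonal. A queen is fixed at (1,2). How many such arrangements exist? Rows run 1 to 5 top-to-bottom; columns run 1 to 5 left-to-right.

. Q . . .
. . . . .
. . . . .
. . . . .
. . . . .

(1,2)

2

Branch on row 2: col 4 → 1; col 5 → 1.
Sum: 1 + 1 = 2.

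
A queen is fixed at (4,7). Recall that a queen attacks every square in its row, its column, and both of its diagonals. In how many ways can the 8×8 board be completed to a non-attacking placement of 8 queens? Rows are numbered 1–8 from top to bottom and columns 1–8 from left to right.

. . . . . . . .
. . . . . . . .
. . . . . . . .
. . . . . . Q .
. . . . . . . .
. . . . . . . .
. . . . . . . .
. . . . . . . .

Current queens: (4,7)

Branch on row 1: col 1 → 0; col 2 → 1; col 3 → 3; col 5 → 2; col 6 → 2; col 8 → 0.
Sum: 0 + 1 + 3 + 2 + 2 + 0 = 8.

8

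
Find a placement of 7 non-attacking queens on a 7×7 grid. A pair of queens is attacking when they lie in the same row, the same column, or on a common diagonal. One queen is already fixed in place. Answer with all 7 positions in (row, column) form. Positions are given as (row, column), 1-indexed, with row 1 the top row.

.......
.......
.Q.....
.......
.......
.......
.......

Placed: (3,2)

Row 1: attacked by (3,2)→{2,4}. Safe: 1, 3, 5, 6, 7. Place at column 1.
Row 2: attacked by (1,1)→{1,2}; (3,2)→{1,2,3}. Safe: 4, 5, 6, 7. Place at column 5.
Row 4: attacked by (1,1)→{1,4}; (2,5)→{3,5,7}; (3,2)→{1,2,3}. Safe: 6. Place at column 6.
Row 5: attacked by (1,1)→{1,5}; (2,5)→{2,5}; (3,2)→{2,4}; (4,6)→{5,6,7}. Safe: 3. Place at column 3.
Row 6: attacked by (1,1)→{1,6}; (2,5)→{1,5}; (3,2)→{2,5}; (4,6)→{4,6}; (5,3)→{2,3,4}. Safe: 7. Place at column 7.
Row 7: attacked by (1,1)→{1,7}; (2,5)→{5}; (3,2)→{2,6}; (4,6)→{3,6}; (5,3)→{1,3,5}; (6,7)→{6,7}. Safe: 4. Place at column 4.
Columns [1, 5, 2, 6, 3, 7, 4], r−c [0, -3, 1, -2, 2, -1, 3], r+c [2, 7, 5, 10, 8, 13, 11] are all distinct, so no two queens attack.

(1,1) (2,5) (3,2) (4,6) (5,3) (6,7) (7,4)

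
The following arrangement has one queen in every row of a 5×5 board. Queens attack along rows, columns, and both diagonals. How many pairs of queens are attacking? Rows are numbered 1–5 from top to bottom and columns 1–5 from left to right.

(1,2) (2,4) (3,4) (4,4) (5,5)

5

Same column: (2,4)–(3,4) (column 4); (2,4)–(4,4) (column 4); (3,4)–(4,4) (column 4).
Same diagonal: (1,2)–(3,4) (|1−3| = |2−4| = 2); (4,4)–(5,5) (|4−5| = |4−5| = 1).
Total attacking pairs: 5.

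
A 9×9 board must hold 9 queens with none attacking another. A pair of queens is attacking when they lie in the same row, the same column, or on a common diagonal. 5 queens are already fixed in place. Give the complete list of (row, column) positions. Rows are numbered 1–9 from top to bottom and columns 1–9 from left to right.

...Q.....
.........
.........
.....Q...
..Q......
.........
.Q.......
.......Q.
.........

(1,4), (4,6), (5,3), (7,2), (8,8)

(1,4) (2,1) (3,9) (4,6) (5,3) (6,7) (7,2) (8,8) (9,5)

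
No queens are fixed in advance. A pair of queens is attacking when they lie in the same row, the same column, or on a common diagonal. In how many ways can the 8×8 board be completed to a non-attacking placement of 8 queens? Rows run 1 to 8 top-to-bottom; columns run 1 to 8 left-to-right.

Branch on row 1: col 1 → 4; col 2 → 8; col 3 → 16; col 4 → 18; col 5 → 18; col 6 → 16; col 7 → 8; col 8 → 4.
Sum: 4 + 8 + 16 + 18 + 18 + 16 + 8 + 4 = 92.
(This is the classic 8-queens count.)

92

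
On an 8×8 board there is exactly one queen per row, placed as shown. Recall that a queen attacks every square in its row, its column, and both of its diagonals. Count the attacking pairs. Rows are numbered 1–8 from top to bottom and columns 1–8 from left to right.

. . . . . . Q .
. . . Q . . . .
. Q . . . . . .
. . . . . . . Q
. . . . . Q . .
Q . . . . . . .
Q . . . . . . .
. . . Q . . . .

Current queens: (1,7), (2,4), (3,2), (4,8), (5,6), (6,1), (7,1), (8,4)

Same column: (2,4)–(8,4) (column 4); (6,1)–(7,1) (column 1).
Same diagonal: (1,7)–(7,1) (|1−7| = |7−1| = 6); (4,8)–(8,4) (|4−8| = |8−4| = 4).
Total attacking pairs: 4.

4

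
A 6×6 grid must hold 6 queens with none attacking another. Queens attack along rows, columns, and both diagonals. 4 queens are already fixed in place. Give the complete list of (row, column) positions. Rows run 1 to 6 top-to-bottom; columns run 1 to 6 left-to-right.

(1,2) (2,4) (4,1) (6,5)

Row 3: attacked by (1,2)→{2,4}; (2,4)→{3,4,5}; (4,1)→{1,2}; (6,5)→{2,5}. Safe: 6. Place at column 6.
Row 5: attacked by (1,2)→{2,6}; (2,4)→{1,4}; (3,6)→{4,6}; (4,1)→{1,2}; (6,5)→{4,5,6}. Safe: 3. Place at column 3.
Columns [2, 4, 6, 1, 3, 5], r−c [-1, -2, -3, 3, 2, 1], r+c [3, 6, 9, 5, 8, 11] are all distinct, so no two queens attack.

(1,2) (2,4) (3,6) (4,1) (5,3) (6,5)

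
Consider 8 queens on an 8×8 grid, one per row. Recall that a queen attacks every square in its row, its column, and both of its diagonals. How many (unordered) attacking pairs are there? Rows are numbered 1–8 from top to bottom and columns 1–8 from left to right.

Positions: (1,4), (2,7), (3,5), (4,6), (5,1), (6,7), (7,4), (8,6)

4

Same column: (1,4)–(7,4) (column 4); (2,7)–(6,7) (column 7); (4,6)–(8,6) (column 6).
Same diagonal: (3,5)–(4,6) (|3−4| = |5−6| = 1).
Total attacking pairs: 4.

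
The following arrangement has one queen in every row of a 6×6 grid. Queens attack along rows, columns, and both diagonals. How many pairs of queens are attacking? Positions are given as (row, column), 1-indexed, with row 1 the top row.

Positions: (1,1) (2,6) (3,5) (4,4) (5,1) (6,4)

6

Same column: (1,1)–(5,1) (column 1); (4,4)–(6,4) (column 4).
Same diagonal: (1,1)–(4,4) (|1−4| = |1−4| = 3); (2,6)–(3,5) (|2−3| = |6−5| = 1); (2,6)–(4,4) (|2−4| = |6−4| = 2); (3,5)–(4,4) (|3−4| = |5−4| = 1).
Total attacking pairs: 6.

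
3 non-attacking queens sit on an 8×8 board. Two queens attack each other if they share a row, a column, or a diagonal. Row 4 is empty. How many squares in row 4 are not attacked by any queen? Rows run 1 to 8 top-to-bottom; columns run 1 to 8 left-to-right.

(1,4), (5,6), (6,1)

2

(1,4) attacks row 4 at column 4 and diagonals 1, 7.
(5,6) attacks row 4 at column 6 and diagonals 5, 7.
(6,1) attacks row 4 at column 1 and diagonals 3.
Attacked columns: {1, 3, 4, 5, 6, 7}. Safe: {2, 8}.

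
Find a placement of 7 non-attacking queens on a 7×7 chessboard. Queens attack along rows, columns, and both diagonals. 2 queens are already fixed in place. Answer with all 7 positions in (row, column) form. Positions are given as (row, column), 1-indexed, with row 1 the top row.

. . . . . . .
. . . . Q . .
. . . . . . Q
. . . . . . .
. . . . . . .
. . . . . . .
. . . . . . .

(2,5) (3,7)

(1,3) (2,5) (3,7) (4,2) (5,4) (6,6) (7,1)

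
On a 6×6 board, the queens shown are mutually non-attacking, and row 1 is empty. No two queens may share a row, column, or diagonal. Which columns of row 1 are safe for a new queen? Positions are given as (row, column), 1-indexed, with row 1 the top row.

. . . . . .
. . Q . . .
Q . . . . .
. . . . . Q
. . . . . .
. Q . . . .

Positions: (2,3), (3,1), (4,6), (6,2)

(2,3) attacks row 1 at column 3 and diagonals 2, 4.
(3,1) attacks row 1 at column 1 and diagonals 3.
(4,6) attacks row 1 at column 6 and diagonals 3.
(6,2) attacks row 1 at column 2.
Attacked columns: {1, 2, 3, 4, 6}. Safe: {5}.

columns 5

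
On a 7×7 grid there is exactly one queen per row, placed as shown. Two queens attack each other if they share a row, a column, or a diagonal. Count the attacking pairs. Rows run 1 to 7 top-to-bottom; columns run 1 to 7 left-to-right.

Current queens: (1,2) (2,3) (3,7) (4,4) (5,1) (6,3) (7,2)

4

Same column: (1,2)–(7,2) (column 2); (2,3)–(6,3) (column 3).
Same diagonal: (1,2)–(2,3) (|1−2| = |2−3| = 1); (6,3)–(7,2) (|6−7| = |3−2| = 1).
Total attacking pairs: 4.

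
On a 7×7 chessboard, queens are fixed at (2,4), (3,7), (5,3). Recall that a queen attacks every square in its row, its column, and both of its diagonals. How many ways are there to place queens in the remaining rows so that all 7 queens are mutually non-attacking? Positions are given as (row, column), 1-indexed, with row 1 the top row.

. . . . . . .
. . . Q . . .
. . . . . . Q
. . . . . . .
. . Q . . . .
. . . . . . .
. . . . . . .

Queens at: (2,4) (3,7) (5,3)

1

Branch on row 1: col 1 → 0; col 2 → 0; col 6 → 1.
Sum: 0 + 0 + 1 = 1.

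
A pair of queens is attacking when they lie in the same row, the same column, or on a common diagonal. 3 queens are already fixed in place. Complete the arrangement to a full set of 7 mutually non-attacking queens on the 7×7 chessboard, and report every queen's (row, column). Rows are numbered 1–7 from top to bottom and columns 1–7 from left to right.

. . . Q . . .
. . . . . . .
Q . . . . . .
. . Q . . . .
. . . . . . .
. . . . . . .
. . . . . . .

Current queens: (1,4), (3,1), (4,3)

(1,4) (2,6) (3,1) (4,3) (5,5) (6,7) (7,2)

Row 2: attacked by (1,4)→{3,4,5}; (3,1)→{1,2}; (4,3)→{1,3,5}. Safe: 6, 7. Place at column 6.
Row 5: attacked by (1,4)→{4}; (2,6)→{3,6}; (3,1)→{1,3}; (4,3)→{2,3,4}. Safe: 5, 7. Place at column 5.
Row 6: attacked by (1,4)→{4}; (2,6)→{2,6}; (3,1)→{1,4}; (4,3)→{1,3,5}; (5,5)→{4,5,6}. Safe: 7. Place at column 7.
Row 7: attacked by (1,4)→{4}; (2,6)→{1,6}; (3,1)→{1,5}; (4,3)→{3,6}; (5,5)→{3,5,7}; (6,7)→{6,7}. Safe: 2. Place at column 2.
Columns [4, 6, 1, 3, 5, 7, 2], r−c [-3, -4, 2, 1, 0, -1, 5], r+c [5, 8, 4, 7, 10, 13, 9] are all distinct, so no two queens attack.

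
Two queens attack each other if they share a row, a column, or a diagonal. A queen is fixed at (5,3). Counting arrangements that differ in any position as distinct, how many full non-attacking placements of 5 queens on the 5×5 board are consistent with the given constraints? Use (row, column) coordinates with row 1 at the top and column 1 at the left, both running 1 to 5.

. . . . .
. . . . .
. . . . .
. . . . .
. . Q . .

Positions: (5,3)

Branch on row 1: col 1 → 1; col 2 → 0; col 4 → 0; col 5 → 1.
Sum: 1 + 0 + 0 + 1 = 2.

2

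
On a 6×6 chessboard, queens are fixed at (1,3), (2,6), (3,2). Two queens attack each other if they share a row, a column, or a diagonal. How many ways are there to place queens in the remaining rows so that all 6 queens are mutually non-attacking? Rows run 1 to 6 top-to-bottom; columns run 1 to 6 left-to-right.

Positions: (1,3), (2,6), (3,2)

Branch on row 4: col 5 → 1.
Sum: 1 = 1.

1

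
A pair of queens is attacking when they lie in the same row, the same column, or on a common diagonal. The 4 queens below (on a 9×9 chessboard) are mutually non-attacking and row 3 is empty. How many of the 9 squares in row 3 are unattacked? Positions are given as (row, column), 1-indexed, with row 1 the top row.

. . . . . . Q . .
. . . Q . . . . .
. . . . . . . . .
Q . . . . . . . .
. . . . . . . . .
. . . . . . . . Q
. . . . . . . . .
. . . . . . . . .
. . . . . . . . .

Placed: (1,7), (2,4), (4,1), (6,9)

1

(1,7) attacks row 3 at column 7 and diagonals 5, 9.
(2,4) attacks row 3 at column 4 and diagonals 3, 5.
(4,1) attacks row 3 at column 1 and diagonals 2.
(6,9) attacks row 3 at column 9 and diagonals 6.
Attacked columns: {1, 2, 3, 4, 5, 6, 7, 9}. Safe: {8}.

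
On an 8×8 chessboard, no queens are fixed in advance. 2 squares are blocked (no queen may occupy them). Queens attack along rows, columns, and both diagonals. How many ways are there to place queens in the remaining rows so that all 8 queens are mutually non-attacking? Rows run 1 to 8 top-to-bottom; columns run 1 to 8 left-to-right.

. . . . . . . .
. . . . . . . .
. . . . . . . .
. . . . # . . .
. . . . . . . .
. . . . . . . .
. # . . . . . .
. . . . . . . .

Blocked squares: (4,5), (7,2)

68

Branch on row 1: col 1 → 2; col 2 → 8; col 3 → 11; col 4 → 13; col 5 → 16; col 6 → 10; col 7 → 4; col 8 → 4.
Sum: 2 + 8 + 11 + 13 + 16 + 10 + 4 + 4 = 68.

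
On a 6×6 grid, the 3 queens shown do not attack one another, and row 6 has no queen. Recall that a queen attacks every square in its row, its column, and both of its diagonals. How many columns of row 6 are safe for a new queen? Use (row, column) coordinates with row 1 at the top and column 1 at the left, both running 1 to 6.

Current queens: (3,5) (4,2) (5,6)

2

(3,5) attacks row 6 at column 5 and diagonals 2.
(4,2) attacks row 6 at column 2 and diagonals 4.
(5,6) attacks row 6 at column 6 and diagonals 5.
Attacked columns: {2, 4, 5, 6}. Safe: {1, 3}.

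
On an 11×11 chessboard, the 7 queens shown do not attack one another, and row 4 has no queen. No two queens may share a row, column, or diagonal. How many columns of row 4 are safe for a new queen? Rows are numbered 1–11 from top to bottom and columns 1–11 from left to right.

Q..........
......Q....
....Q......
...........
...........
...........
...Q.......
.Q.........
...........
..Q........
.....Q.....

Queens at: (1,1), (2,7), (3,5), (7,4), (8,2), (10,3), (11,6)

(1,1) attacks row 4 at column 1 and diagonals 4.
(2,7) attacks row 4 at column 7 and diagonals 5, 9.
(3,5) attacks row 4 at column 5 and diagonals 4, 6.
(7,4) attacks row 4 at column 4 and diagonals 1, 7.
(8,2) attacks row 4 at column 2 and diagonals 6.
(10,3) attacks row 4 at column 3 and diagonals 9.
(11,6) attacks row 4 at column 6.
Attacked columns: {1, 2, 3, 4, 5, 6, 7, 9}. Safe: {8, 10, 11}.

3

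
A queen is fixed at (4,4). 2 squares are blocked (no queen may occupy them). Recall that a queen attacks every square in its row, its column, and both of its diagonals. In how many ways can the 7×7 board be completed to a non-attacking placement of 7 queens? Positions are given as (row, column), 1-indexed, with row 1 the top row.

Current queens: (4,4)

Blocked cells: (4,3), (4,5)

8

Branch on row 1: col 2 → 2; col 3 → 2; col 5 → 2; col 6 → 2.
Sum: 2 + 2 + 2 + 2 = 8.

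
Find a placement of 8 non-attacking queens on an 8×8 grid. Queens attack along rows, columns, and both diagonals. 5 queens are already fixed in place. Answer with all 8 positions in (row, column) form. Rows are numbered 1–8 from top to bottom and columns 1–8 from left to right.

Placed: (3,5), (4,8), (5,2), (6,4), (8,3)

(1,1) (2,7) (3,5) (4,8) (5,2) (6,4) (7,6) (8,3)

Row 1: attacked by (3,5)→{3,5,7}; (4,8)→{5,8}; (5,2)→{2,6}; (6,4)→{4}; (8,3)→{3}. Safe: 1. Place at column 1.
Row 2: attacked by (1,1)→{1,2}; (3,5)→{4,5,6}; (4,8)→{6,8}; (5,2)→{2,5}; (6,4)→{4,8}; (8,3)→{3}. Safe: 7. Place at column 7.
Row 7: attacked by (1,1)→{1,7}; (2,7)→{2,7}; (3,5)→{1,5}; (4,8)→{5,8}; (5,2)→{2,4}; (6,4)→{3,4,5}; (8,3)→{2,3,4}. Safe: 6. Place at column 6.
Columns [1, 7, 5, 8, 2, 4, 6, 3], r−c [0, -5, -2, -4, 3, 2, 1, 5], r+c [2, 9, 8, 12, 7, 10, 13, 11] are all distinct, so no two queens attack.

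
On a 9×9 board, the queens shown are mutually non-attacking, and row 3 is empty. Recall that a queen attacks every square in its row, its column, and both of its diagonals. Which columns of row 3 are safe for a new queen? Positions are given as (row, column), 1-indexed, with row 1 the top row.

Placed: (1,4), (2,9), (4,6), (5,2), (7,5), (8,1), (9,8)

(1,4) attacks row 3 at column 4 and diagonals 2, 6.
(2,9) attacks row 3 at column 9 and diagonals 8.
(4,6) attacks row 3 at column 6 and diagonals 5, 7.
(5,2) attacks row 3 at column 2 and diagonals 4.
(7,5) attacks row 3 at column 5 and diagonals 1, 9.
(8,1) attacks row 3 at column 1 and diagonals 6.
(9,8) attacks row 3 at column 8 and diagonals 2.
Attacked columns: {1, 2, 4, 5, 6, 7, 8, 9}. Safe: {3}.

columns 3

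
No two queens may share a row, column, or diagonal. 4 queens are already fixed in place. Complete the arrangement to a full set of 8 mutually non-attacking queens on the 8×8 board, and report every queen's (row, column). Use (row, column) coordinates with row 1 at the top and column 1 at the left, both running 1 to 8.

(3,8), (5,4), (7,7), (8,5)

(1,3) (2,6) (3,8) (4,2) (5,4) (6,1) (7,7) (8,5)

Row 1: attacked by (3,8)→{6,8}; (5,4)→{4,8}; (7,7)→{1,7}; (8,5)→{5}. Safe: 2, 3. Place at column 3.
Row 2: attacked by (1,3)→{2,3,4}; (3,8)→{7,8}; (5,4)→{1,4,7}; (7,7)→{2,7}; (8,5)→{5}. Safe: 6. Place at column 6.
Row 4: attacked by (1,3)→{3,6}; (2,6)→{4,6,8}; (3,8)→{7,8}; (5,4)→{3,4,5}; (7,7)→{4,7}; (8,5)→{1,5}. Safe: 2. Place at column 2.
Row 6: attacked by (1,3)→{3,8}; (2,6)→{2,6}; (3,8)→{5,8}; (4,2)→{2,4}; (5,4)→{3,4,5}; (7,7)→{6,7,8}; (8,5)→{3,5,7}. Safe: 1. Place at column 1.
Columns [3, 6, 8, 2, 4, 1, 7, 5], r−c [-2, -4, -5, 2, 1, 5, 0, 3], r+c [4, 8, 11, 6, 9, 7, 14, 13] are all distinct, so no two queens attack.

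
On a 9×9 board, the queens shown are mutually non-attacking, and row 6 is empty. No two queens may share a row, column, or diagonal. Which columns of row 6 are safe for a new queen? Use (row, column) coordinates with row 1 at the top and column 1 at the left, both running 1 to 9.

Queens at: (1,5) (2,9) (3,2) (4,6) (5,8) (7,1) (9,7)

columns 3

(1,5) attacks row 6 at column 5.
(2,9) attacks row 6 at column 9 and diagonals 5.
(3,2) attacks row 6 at column 2 and diagonals 5.
(4,6) attacks row 6 at column 6 and diagonals 4, 8.
(5,8) attacks row 6 at column 8 and diagonals 7, 9.
(7,1) attacks row 6 at column 1 and diagonals 2.
(9,7) attacks row 6 at column 7 and diagonals 4.
Attacked columns: {1, 2, 4, 5, 6, 7, 8, 9}. Safe: {3}.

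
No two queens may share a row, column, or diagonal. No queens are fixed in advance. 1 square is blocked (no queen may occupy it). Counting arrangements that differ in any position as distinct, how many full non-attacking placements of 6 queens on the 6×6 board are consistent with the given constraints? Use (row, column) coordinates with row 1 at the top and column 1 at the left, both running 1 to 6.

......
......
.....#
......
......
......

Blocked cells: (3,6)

3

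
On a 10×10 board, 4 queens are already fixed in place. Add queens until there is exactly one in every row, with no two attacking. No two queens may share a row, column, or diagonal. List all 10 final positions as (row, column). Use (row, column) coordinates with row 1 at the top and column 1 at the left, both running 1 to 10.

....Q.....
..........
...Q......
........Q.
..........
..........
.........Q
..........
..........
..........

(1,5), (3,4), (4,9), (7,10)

(1,5) (2,1) (3,4) (4,9) (5,7) (6,2) (7,10) (8,3) (9,6) (10,8)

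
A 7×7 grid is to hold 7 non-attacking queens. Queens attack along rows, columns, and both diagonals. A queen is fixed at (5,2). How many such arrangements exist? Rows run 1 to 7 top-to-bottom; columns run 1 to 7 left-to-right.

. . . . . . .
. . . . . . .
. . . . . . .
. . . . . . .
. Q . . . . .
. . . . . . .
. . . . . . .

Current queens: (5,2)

6

Branch on row 1: col 1 → 1; col 3 → 1; col 4 → 2; col 5 → 1; col 7 → 1.
Sum: 1 + 1 + 2 + 1 + 1 = 6.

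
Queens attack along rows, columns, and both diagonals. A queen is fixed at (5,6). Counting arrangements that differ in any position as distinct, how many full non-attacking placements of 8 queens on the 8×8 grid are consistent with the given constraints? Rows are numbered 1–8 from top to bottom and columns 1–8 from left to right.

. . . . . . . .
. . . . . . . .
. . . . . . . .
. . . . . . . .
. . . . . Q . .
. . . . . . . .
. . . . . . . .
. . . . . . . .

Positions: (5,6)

Branch on row 1: col 1 → 0; col 3 → 2; col 4 → 6; col 5 → 0; col 7 → 3; col 8 → 1.
Sum: 0 + 2 + 6 + 0 + 3 + 1 = 12.

12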